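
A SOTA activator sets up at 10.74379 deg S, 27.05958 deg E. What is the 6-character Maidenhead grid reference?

Offset from 180°W / 90°S: lon 207.0596°, lat 79.2562°.
Field (20°×10°, letters A–R): 207.0596/20 → 10 → K, 79.2562/10 → 7 → H; chars KH.
Square (2°×1°, digits 0–9): 7.0596/2 → 3, 9.2562/1 → 9; chars 39.
Subsquare (5′×2.5′, letters a–x): 1.0596/0.0833333 → 12 → m, 0.2562/0.0416667 → 6 → g; chars mg.

KH39mg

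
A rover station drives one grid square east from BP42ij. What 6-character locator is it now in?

BP42jj

Longitude subsquare i = 8; +1 → 9 = j.
The latitude characters are unchanged.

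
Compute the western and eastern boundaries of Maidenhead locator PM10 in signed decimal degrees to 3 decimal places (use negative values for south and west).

122.000, 124.000

Field P=15, M=12: +15·20° lon, +12·10° lat → SW at lon 120°, lat 30°.
Square 1, 0: +1·2° lon, +0·1° lat → SW at lon 122°, lat 30°.
Cell spans 2° lon × 1° lat.
west 122.000, east 124.000.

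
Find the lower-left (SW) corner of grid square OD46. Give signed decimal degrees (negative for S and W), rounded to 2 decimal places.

-54.00, 108.00

Field O=14, D=3: +14·20° lon, +3·10° lat → SW at lon 100°, lat -60°.
Square 4, 6: +4·2° lon, +6·1° lat → SW at lon 108°, lat -54°.
latitude -54.00, longitude 108.00.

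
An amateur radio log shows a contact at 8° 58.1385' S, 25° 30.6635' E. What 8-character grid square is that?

KI21sa17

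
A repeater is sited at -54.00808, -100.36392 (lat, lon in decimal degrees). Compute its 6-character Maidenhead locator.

Offset from 180°W / 90°S: lon 79.6361°, lat 35.9919°.
Field: 79.6361/20 → 3 → D, 35.9919/10 → 3 → D; chars DD.
Square: 19.6361/2 → 9, 5.9919/1 → 5; chars 95.
Subsquare: 1.6361/0.0833333 → 19 → t, 0.9919/0.0416667 → 23 → x; chars tx.

DD95tx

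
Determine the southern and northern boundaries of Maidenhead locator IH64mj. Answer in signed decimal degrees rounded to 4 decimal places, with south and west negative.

Field I=8, H=7: +8·20° lon, +7·10° lat → SW at lon -20°, lat -20°.
Square 6, 4: +6·2° lon, +4·1° lat → SW at lon -8°, lat -16°.
Subsquare m=12, j=9: +12·0.0833333° lon, +9·0.0416667° lat → SW at lon -7°, lat -15.625°.
Cell spans 0.0833333° lon × 0.0416667° lat.
south -15.6250, north -15.5833.

-15.6250, -15.5833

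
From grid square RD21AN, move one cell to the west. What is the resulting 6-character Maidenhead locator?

RD11xn

Longitude subsquare a = 0; −1 → -1, wraps to 23 = x, carry into square.
Longitude square 2; −1 → 1.
The latitude characters are unchanged.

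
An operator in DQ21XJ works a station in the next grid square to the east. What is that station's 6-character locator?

Longitude subsquare x = 23; +1 → 24, wraps to 0 = a, carry into square.
Longitude square 2; +1 → 3.
The latitude characters are unchanged.

DQ31aj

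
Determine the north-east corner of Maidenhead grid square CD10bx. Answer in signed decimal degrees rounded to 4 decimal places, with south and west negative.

-59.0000, -137.8333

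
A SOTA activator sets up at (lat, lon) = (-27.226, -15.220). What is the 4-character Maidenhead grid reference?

IG22

Offset from 180°W / 90°S: lon 164.78°, lat 62.77°.
Field (20°×10°, letters A–R): 164.78/20 → 8 → I, 62.77/10 → 6 → G; chars IG.
Square (2°×1°, digits 0–9): 4.78/2 → 2, 2.77/1 → 2; chars 22.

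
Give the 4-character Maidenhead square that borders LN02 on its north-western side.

Longitude square 0; −1 → -1, wraps to 9, carry into field.
Longitude field L = 11; −1 → 10 = K.
Latitude square 2; +1 → 3.

KN93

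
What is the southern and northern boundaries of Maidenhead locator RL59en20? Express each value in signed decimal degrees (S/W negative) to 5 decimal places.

Field R=17, L=11: +17·20° lon, +11·10° lat → SW at lon 160°, lat 20°.
Square 5, 9: +5·2° lon, +9·1° lat → SW at lon 170°, lat 29°.
Subsquare e=4, n=13: +4·0.0833333° lon, +13·0.0416667° lat → SW at lon 170.333°, lat 29.5417°.
Extended square 2, 0: +2·0.00833333° lon, +0·0.00416667° lat → SW at lon 170.35°, lat 29.5417°.
Cell spans 0.00833333° lon × 0.00416667° lat.
south 29.54167, north 29.54583.

29.54167, 29.54583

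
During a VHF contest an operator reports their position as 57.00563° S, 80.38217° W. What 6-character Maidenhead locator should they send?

ED92tx

Offset from 180°W / 90°S: lon 99.6178°, lat 32.9944°.
Field: 99.6178/20 → 4 → E, 32.9944/10 → 3 → D; chars ED.
Square: 19.6178/2 → 9, 2.9944/1 → 2; chars 92.
Subsquare: 1.6178/0.0833333 → 19 → t, 0.9944/0.0416667 → 23 → x; chars tx.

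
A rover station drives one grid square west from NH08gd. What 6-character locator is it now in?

Longitude subsquare g = 6; −1 → 5 = f.
The latitude characters are unchanged.

NH08fd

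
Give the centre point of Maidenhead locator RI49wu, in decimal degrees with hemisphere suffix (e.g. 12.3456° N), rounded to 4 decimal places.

Field R=17, I=8: +17·20° lon, +8·10° lat → SW at lon 160°, lat -10°.
Square 4, 9: +4·2° lon, +9·1° lat → SW at lon 168°, lat -1°.
Subsquare w=22, u=20: +22·0.0833333° lon, +20·0.0416667° lat → SW at lon 169.833°, lat -0.166667°.
Cell spans 0.0833333° lon × 0.0416667° lat. Centre is SW corner plus half of each.
latitude 0.1458° S, longitude 169.8750° E.

0.1458° S, 169.8750° E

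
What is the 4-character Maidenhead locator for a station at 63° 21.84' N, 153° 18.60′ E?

QP63

Shift to the Maidenhead origin (180°W, 90°S): lon 333.31, lat 153.36.
Field: 333.31/20 → 16 → Q, 153.36/10 → 15 → P; chars QP.
Square: 13.31/2 → 6, 3.36/1 → 3; chars 63.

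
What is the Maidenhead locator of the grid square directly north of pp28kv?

PP28kw

Latitude subsquare v = 21; +1 → 22 = w.
The longitude characters are unchanged.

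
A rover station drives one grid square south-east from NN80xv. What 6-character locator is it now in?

NN90au

Longitude subsquare x = 23; +1 → 24, wraps to 0 = a, carry into square.
Longitude square 8; +1 → 9.
Latitude subsquare v = 21; −1 → 20 = u.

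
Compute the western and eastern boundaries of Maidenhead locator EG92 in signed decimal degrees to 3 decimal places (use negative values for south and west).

-82.000, -80.000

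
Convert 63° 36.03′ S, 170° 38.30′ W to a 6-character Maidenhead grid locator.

Offset from 180°W / 90°S: lon 9.3617°, lat 26.3995°.
Field (20°×10°, letters A–R): 9.3617/20 → 0 → A, 26.3995/10 → 2 → C; chars AC.
Square (2°×1°, digits 0–9): 9.3617/2 → 4, 6.3995/1 → 6; chars 46.
Subsquare (5′×2.5′, letters a–x): 1.3617/0.0833333 → 16 → q, 0.3995/0.0416667 → 9 → j; chars qj.

AC46qj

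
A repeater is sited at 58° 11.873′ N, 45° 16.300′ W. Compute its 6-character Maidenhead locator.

GO78ie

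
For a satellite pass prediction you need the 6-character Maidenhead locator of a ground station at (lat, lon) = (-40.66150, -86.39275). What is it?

Add 180° to longitude and 90° to latitude: 93.6072, 49.3385.
Field: 93.6072/20 → 4 → E, 49.3385/10 → 4 → E; chars EE.
Square: 13.6072/2 → 6, 9.3385/1 → 9; chars 69.
Subsquare: 1.6072/0.0833333 → 19 → t, 0.3385/0.0416667 → 8 → i; chars ti.

EE69ti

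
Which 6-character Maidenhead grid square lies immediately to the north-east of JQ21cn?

JQ21do

Longitude subsquare c = 2; +1 → 3 = d.
Latitude subsquare n = 13; +1 → 14 = o.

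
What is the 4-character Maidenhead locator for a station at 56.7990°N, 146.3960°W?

Shift to the Maidenhead origin (180°W, 90°S): lon 33.60, lat 146.80.
Field: 33.60/20 → 1 → B, 146.80/10 → 14 → O; chars BO.
Square: 13.60/2 → 6, 6.80/1 → 6; chars 66.

BO66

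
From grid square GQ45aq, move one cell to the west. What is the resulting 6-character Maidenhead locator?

Longitude subsquare a = 0; −1 → -1, wraps to 23 = x, carry into square.
Longitude square 4; −1 → 3.
The latitude characters are unchanged.

GQ35xq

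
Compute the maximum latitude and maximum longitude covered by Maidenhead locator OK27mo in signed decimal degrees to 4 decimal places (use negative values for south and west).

17.6250, 105.0833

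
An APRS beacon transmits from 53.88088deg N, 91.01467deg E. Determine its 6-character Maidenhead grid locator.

NO53mv

Add 180° to longitude and 90° to latitude: 271.0147, 143.8809.
Field: 271.0147/20 → 13 → N, 143.8809/10 → 14 → O; chars NO.
Square: 11.0147/2 → 5, 3.8809/1 → 3; chars 53.
Subsquare: 1.0147/0.0833333 → 12 → m, 0.8809/0.0416667 → 21 → v; chars mv.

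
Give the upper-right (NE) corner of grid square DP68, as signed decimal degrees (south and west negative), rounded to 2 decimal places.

69.00, -106.00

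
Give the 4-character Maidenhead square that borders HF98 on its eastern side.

IF08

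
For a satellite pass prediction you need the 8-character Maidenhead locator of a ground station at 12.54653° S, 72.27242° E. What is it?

MH67dk28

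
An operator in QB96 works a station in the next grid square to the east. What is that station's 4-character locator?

RB06

Longitude square 9; +1 → 10, wraps to 0, carry into field.
Longitude field Q = 16; +1 → 17 = R.
The latitude characters are unchanged.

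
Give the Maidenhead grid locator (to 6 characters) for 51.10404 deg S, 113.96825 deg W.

DD38av

Add 180° to longitude and 90° to latitude: 66.0318, 38.8960.
Field: 66.0318/20 → 3 → D, 38.8960/10 → 3 → D; chars DD.
Square: 6.0318/2 → 3, 8.8960/1 → 8; chars 38.
Subsquare: 0.0318/0.0833333 → 0 → a, 0.8960/0.0416667 → 21 → v; chars av.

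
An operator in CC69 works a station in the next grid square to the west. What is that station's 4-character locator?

CC59

Longitude square 6; −1 → 5.
The latitude characters are unchanged.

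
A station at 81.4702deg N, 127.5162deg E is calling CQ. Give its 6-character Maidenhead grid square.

PR31sl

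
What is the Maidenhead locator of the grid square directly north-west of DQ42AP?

Longitude subsquare a = 0; −1 → -1, wraps to 23 = x, carry into square.
Longitude square 4; −1 → 3.
Latitude subsquare p = 15; +1 → 16 = q.

DQ32xq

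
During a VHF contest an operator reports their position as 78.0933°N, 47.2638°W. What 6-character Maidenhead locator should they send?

GQ68ic

Shift to the Maidenhead origin (180°W, 90°S): lon 132.7362, lat 168.0933.
Field: lon ⌊132.7362/20⌋ = 6 → G; lat ⌊168.0933/10⌋ = 16 → Q.
Square: lon ⌊12.7362/2⌋ = 6; lat ⌊8.0933/1⌋ = 8.
Subsquare: lon ⌊0.7362/0.0833333⌋ = 8 → i; lat ⌊0.0933/0.0416667⌋ = 2 → c.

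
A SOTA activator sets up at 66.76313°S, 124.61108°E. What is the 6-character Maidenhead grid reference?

Offset from 180°W / 90°S: lon 304.6111°, lat 23.2369°.
Field: lon ⌊304.6111/20⌋ = 15 → P; lat ⌊23.2369/10⌋ = 2 → C.
Square: lon ⌊4.6111/2⌋ = 2; lat ⌊3.2369/1⌋ = 3.
Subsquare: lon ⌊0.6111/0.0833333⌋ = 7 → h; lat ⌊0.2369/0.0416667⌋ = 5 → f.

PC23hf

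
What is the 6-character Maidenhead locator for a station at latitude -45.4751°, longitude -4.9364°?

IE74mm

Add 180° to longitude and 90° to latitude: 175.0636, 44.5249.
Field: lon ⌊175.0636/20⌋ = 8 → I; lat ⌊44.5249/10⌋ = 4 → E.
Square: lon ⌊15.0636/2⌋ = 7; lat ⌊4.5249/1⌋ = 4.
Subsquare: lon ⌊1.0636/0.0833333⌋ = 12 → m; lat ⌊0.5249/0.0416667⌋ = 12 → m.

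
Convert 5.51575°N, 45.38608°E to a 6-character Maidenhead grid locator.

LJ25qm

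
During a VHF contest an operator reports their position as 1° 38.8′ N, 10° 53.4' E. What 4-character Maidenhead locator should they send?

JJ51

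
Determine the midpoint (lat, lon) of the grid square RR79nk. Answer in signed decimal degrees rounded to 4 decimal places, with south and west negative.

Field R=17, R=17: +17·20° lon, +17·10° lat → SW at lon 160°, lat 80°.
Square 7, 9: +7·2° lon, +9·1° lat → SW at lon 174°, lat 89°.
Subsquare n=13, k=10: +13·0.0833333° lon, +10·0.0416667° lat → SW at lon 175.083°, lat 89.4167°.
Cell spans 0.0833333° lon × 0.0416667° lat. Centre is SW corner plus half of each.
latitude 89.4375, longitude 175.1250.

89.4375, 175.1250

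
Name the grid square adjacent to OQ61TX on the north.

OQ62ta

Latitude subsquare x = 23; +1 → 24, wraps to 0 = a, carry into square.
Latitude square 1; +1 → 2.
The longitude characters are unchanged.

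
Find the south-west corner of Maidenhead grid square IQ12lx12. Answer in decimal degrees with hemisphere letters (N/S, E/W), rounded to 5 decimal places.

72.96667° N, 17.07500° W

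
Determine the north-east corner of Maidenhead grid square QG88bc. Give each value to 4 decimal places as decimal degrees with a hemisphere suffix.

Field Q=16, G=6: +16·20° lon, +6·10° lat → SW at lon 140°, lat -30°.
Square 8, 8: +8·2° lon, +8·1° lat → SW at lon 156°, lat -22°.
Subsquare b=1, c=2: +1·0.0833333° lon, +2·0.0416667° lat → SW at lon 156.083°, lat -21.9167°.
Cell spans 0.0833333° lon × 0.0416667° lat. NE corner is SW corner plus one full cell.
latitude 21.8750° S, longitude 156.1667° E.

21.8750° S, 156.1667° E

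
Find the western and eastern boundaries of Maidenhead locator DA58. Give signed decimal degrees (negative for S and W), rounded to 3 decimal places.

-110.000, -108.000

Field D=3, A=0: +3·20° lon, +0·10° lat → SW at lon -120°, lat -90°.
Square 5, 8: +5·2° lon, +8·1° lat → SW at lon -110°, lat -82°.
Cell spans 2° lon × 1° lat.
west -110.000, east -108.000.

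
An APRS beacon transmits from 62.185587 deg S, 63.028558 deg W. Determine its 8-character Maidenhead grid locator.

FC87lt65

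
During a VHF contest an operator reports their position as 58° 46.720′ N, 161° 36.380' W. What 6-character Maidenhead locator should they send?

Add 180° to longitude and 90° to latitude: 18.3937, 148.7787.
Field: lon ⌊18.3937/20⌋ = 0 → A; lat ⌊148.7787/10⌋ = 14 → O.
Square: lon ⌊18.3937/2⌋ = 9; lat ⌊8.7787/1⌋ = 8.
Subsquare: lon ⌊0.3937/0.0833333⌋ = 4 → e; lat ⌊0.7787/0.0416667⌋ = 18 → s.

AO98es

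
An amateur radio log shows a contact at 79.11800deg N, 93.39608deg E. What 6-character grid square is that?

NQ69qc

Shift to the Maidenhead origin (180°W, 90°S): lon 273.3961, lat 169.1180.
Field: 273.3961/20 → 13 → N, 169.1180/10 → 16 → Q; chars NQ.
Square: 13.3961/2 → 6, 9.1180/1 → 9; chars 69.
Subsquare: 1.3961/0.0833333 → 16 → q, 0.1180/0.0416667 → 2 → c; chars qc.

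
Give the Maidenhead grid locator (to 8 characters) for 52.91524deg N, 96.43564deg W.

EO12sv79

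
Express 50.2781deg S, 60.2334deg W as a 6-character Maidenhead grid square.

FD99vr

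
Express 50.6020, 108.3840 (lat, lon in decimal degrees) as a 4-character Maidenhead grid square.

OO40

Shift to the Maidenhead origin (180°W, 90°S): lon 288.38, lat 140.60.
Field (20°×10°, letters A–R): lon ⌊288.38/20⌋ = 14 → O; lat ⌊140.60/10⌋ = 14 → O.
Square (2°×1°, digits 0–9): lon ⌊8.38/2⌋ = 4; lat ⌊0.60/1⌋ = 0.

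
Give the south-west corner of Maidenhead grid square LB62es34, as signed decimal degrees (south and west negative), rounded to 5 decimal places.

-77.23333, 52.35833

Field L=11, B=1: +11·20° lon, +1·10° lat → SW at lon 40°, lat -80°.
Square 6, 2: +6·2° lon, +2·1° lat → SW at lon 52°, lat -78°.
Subsquare e=4, s=18: +4·0.0833333° lon, +18·0.0416667° lat → SW at lon 52.3333°, lat -77.25°.
Extended square 3, 4: +3·0.00833333° lon, +4·0.00416667° lat → SW at lon 52.3583°, lat -77.2333°.
latitude -77.23333, longitude 52.35833.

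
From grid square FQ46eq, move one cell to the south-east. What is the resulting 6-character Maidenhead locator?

Longitude subsquare e = 4; +1 → 5 = f.
Latitude subsquare q = 16; −1 → 15 = p.

FQ46fp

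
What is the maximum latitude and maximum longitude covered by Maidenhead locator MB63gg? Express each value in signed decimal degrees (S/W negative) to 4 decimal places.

-76.7083, 72.5833

Field M=12, B=1: +12·20° lon, +1·10° lat → SW at lon 60°, lat -80°.
Square 6, 3: +6·2° lon, +3·1° lat → SW at lon 72°, lat -77°.
Subsquare g=6, g=6: +6·0.0833333° lon, +6·0.0416667° lat → SW at lon 72.5°, lat -76.75°.
Cell spans 0.0833333° lon × 0.0416667° lat. NE corner is SW corner plus one full cell.
latitude -76.7083, longitude 72.5833.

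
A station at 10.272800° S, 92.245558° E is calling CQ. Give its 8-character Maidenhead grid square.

NH69cr94

Shift to the Maidenhead origin (180°W, 90°S): lon 272.24556, lat 79.72720.
Field (20°×10°, letters A–R): 272.24556/20 → 13 → N, 79.72720/10 → 7 → H; chars NH.
Square (2°×1°, digits 0–9): 12.24556/2 → 6, 9.72720/1 → 9; chars 69.
Subsquare (5′×2.5′, letters a–x): 0.24556/0.0833333 → 2 → c, 0.72720/0.0416667 → 17 → r; chars cr.
Extended square (30″×15″, digits 0–9): 0.07889/0.00833333 → 9, 0.01887/0.00416667 → 4; chars 94.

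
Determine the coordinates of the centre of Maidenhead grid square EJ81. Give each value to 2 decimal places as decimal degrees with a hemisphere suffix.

1.50° N, 83.00° W

Field E=4, J=9: +4·20° lon, +9·10° lat → SW at lon -100°, lat 0°.
Square 8, 1: +8·2° lon, +1·1° lat → SW at lon -84°, lat 1°.
Cell spans 2° lon × 1° lat. Centre is SW corner plus half of each.
latitude 1.50° N, longitude 83.00° W.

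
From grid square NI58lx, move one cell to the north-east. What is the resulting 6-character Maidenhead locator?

NI59ma

Longitude subsquare l = 11; +1 → 12 = m.
Latitude subsquare x = 23; +1 → 24, wraps to 0 = a, carry into square.
Latitude square 8; +1 → 9.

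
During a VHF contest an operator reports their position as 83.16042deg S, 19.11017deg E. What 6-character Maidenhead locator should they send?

JA96nu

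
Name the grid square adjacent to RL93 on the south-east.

Longitude square 9; +1 → 10, wraps to 0, carry into field.
Longitude field R = 17; +1 → 18, wraps to 0 = A, wrapping around the antimeridian.
Latitude square 3; −1 → 2.

AL02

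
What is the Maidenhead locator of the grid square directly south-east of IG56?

Longitude square 5; +1 → 6.
Latitude square 6; −1 → 5.

IG65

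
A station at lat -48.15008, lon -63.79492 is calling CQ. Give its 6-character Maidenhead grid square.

FE81cu

Add 180° to longitude and 90° to latitude: 116.2051, 41.8499.
Field: lon ⌊116.2051/20⌋ = 5 → F; lat ⌊41.8499/10⌋ = 4 → E.
Square: lon ⌊16.2051/2⌋ = 8; lat ⌊1.8499/1⌋ = 1.
Subsquare: lon ⌊0.2051/0.0833333⌋ = 2 → c; lat ⌊0.8499/0.0416667⌋ = 20 → u.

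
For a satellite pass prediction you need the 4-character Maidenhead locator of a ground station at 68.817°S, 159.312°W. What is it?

BC01

Add 180° to longitude and 90° to latitude: 20.69, 21.18.
Field: lon ⌊20.69/20⌋ = 1 → B; lat ⌊21.18/10⌋ = 2 → C.
Square: lon ⌊0.69/2⌋ = 0; lat ⌊1.18/1⌋ = 1.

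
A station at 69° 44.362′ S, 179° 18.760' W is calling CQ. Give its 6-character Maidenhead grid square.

AC00ig

Shift to the Maidenhead origin (180°W, 90°S): lon 0.6873, lat 20.2606.
Field: 0.6873/20 → 0 → A, 20.2606/10 → 2 → C; chars AC.
Square: 0.6873/2 → 0, 0.2606/1 → 0; chars 00.
Subsquare: 0.6873/0.0833333 → 8 → i, 0.2606/0.0416667 → 6 → g; chars ig.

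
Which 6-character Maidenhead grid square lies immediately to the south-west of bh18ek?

BH18dj

Longitude subsquare e = 4; −1 → 3 = d.
Latitude subsquare k = 10; −1 → 9 = j.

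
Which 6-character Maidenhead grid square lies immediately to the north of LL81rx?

Latitude subsquare x = 23; +1 → 24, wraps to 0 = a, carry into square.
Latitude square 1; +1 → 2.
The longitude characters are unchanged.

LL82ra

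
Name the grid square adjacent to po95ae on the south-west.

Longitude subsquare a = 0; −1 → -1, wraps to 23 = x, carry into square.
Longitude square 9; −1 → 8.
Latitude subsquare e = 4; −1 → 3 = d.

PO85xd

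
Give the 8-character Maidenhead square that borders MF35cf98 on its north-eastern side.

Longitude extended square 9; +1 → 10, wraps to 0, carry into subsquare.
Longitude subsquare c = 2; +1 → 3 = d.
Latitude extended square 8; +1 → 9.

MF35df09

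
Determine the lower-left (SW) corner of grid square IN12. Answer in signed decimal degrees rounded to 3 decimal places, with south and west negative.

42.000, -18.000

Field I=8, N=13: +8·20° lon, +13·10° lat → SW at lon -20°, lat 40°.
Square 1, 2: +1·2° lon, +2·1° lat → SW at lon -18°, lat 42°.
latitude 42.000, longitude -18.000.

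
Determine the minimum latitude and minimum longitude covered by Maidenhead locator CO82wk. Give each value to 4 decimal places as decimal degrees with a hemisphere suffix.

Field C=2, O=14: +2·20° lon, +14·10° lat → SW at lon -140°, lat 50°.
Square 8, 2: +8·2° lon, +2·1° lat → SW at lon -124°, lat 52°.
Subsquare w=22, k=10: +22·0.0833333° lon, +10·0.0416667° lat → SW at lon -122.167°, lat 52.4167°.
latitude 52.4167° N, longitude 122.1667° W.

52.4167° N, 122.1667° W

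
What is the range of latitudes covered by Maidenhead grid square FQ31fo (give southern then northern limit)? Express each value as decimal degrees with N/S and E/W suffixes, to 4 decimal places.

71.5833° N, 71.6250° N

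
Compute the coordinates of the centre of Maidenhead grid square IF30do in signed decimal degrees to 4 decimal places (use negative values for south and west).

-39.3958, -13.7083

Field I=8, F=5: +8·20° lon, +5·10° lat → SW at lon -20°, lat -40°.
Square 3, 0: +3·2° lon, +0·1° lat → SW at lon -14°, lat -40°.
Subsquare d=3, o=14: +3·0.0833333° lon, +14·0.0416667° lat → SW at lon -13.75°, lat -39.4167°.
Cell spans 0.0833333° lon × 0.0416667° lat. Centre is SW corner plus half of each.
latitude -39.3958, longitude -13.7083.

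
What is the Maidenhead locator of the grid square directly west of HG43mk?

HG43lk

Longitude subsquare m = 12; −1 → 11 = l.
The latitude characters are unchanged.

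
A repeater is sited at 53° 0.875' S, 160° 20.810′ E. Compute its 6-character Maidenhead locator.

RD06ex

Shift to the Maidenhead origin (180°W, 90°S): lon 340.3468, lat 36.9854.
Field (20°×10°, letters A–R): lon ⌊340.3468/20⌋ = 17 → R; lat ⌊36.9854/10⌋ = 3 → D.
Square (2°×1°, digits 0–9): lon ⌊0.3468/2⌋ = 0; lat ⌊6.9854/1⌋ = 6.
Subsquare (5′×2.5′, letters a–x): lon ⌊0.3468/0.0833333⌋ = 4 → e; lat ⌊0.9854/0.0416667⌋ = 23 → x.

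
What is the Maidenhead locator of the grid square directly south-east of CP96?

Longitude square 9; +1 → 10, wraps to 0, carry into field.
Longitude field C = 2; +1 → 3 = D.
Latitude square 6; −1 → 5.

DP05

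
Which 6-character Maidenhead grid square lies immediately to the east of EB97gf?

EB97hf

Longitude subsquare g = 6; +1 → 7 = h.
The latitude characters are unchanged.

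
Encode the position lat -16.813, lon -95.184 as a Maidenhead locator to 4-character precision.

Offset from 180°W / 90°S: lon 84.82°, lat 73.19°.
Field (20°×10°, letters A–R): lon ⌊84.82/20⌋ = 4 → E; lat ⌊73.19/10⌋ = 7 → H.
Square (2°×1°, digits 0–9): lon ⌊4.82/2⌋ = 2; lat ⌊3.19/1⌋ = 3.

EH23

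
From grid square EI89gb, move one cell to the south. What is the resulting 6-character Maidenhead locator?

EI89ga

Latitude subsquare b = 1; −1 → 0 = a.
The longitude characters are unchanged.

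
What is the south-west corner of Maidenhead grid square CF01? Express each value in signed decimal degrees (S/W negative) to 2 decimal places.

Field C=2, F=5: +2·20° lon, +5·10° lat → SW at lon -140°, lat -40°.
Square 0, 1: +0·2° lon, +1·1° lat → SW at lon -140°, lat -39°.
latitude -39.00, longitude -140.00.

-39.00, -140.00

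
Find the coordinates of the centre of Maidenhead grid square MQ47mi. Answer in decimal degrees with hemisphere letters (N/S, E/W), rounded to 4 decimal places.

77.3542° N, 69.0417° E

Field M=12, Q=16: +12·20° lon, +16·10° lat → SW at lon 60°, lat 70°.
Square 4, 7: +4·2° lon, +7·1° lat → SW at lon 68°, lat 77°.
Subsquare m=12, i=8: +12·0.0833333° lon, +8·0.0416667° lat → SW at lon 69°, lat 77.3333°.
Cell spans 0.0833333° lon × 0.0416667° lat. Centre is SW corner plus half of each.
latitude 77.3542° N, longitude 69.0417° E.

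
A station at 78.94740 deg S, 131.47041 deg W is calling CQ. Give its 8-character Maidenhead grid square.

CB41gb32

Offset from 180°W / 90°S: lon 48.52959°, lat 11.05260°.
Field: 48.52959/20 → 2 → C, 11.05260/10 → 1 → B; chars CB.
Square: 8.52959/2 → 4, 1.05260/1 → 1; chars 41.
Subsquare: 0.52959/0.0833333 → 6 → g, 0.05260/0.0416667 → 1 → b; chars gb.
Extended square: 0.02959/0.00833333 → 3, 0.01093/0.00416667 → 2; chars 32.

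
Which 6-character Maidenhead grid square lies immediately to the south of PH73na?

Latitude subsquare a = 0; −1 → -1, wraps to 23 = x, carry into square.
Latitude square 3; −1 → 2.
The longitude characters are unchanged.

PH72nx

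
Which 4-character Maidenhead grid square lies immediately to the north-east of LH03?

Longitude square 0; +1 → 1.
Latitude square 3; +1 → 4.

LH14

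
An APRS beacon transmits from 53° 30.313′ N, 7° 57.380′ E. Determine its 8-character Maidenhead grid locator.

Add 180° to longitude and 90° to latitude: 187.95633, 143.50522.
Field (20°×10°, letters A–R): 187.95633/20 → 9 → J, 143.50522/10 → 14 → O; chars JO.
Square (2°×1°, digits 0–9): 7.95633/2 → 3, 3.50522/1 → 3; chars 33.
Subsquare (5′×2.5′, letters a–x): 1.95633/0.0833333 → 23 → x, 0.50522/0.0416667 → 12 → m; chars xm.
Extended square (30″×15″, digits 0–9): 0.03967/0.00833333 → 4, 0.00522/0.00416667 → 1; chars 41.

JO33xm41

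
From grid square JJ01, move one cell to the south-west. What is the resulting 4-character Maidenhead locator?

Longitude square 0; −1 → -1, wraps to 9, carry into field.
Longitude field J = 9; −1 → 8 = I.
Latitude square 1; −1 → 0.

IJ90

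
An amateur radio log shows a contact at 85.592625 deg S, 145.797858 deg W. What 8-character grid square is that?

BA74cj47

Add 180° to longitude and 90° to latitude: 34.20214, 4.40738.
Field: lon ⌊34.20214/20⌋ = 1 → B; lat ⌊4.40738/10⌋ = 0 → A.
Square: lon ⌊14.20214/2⌋ = 7; lat ⌊4.40738/1⌋ = 4.
Subsquare: lon ⌊0.20214/0.0833333⌋ = 2 → c; lat ⌊0.40738/0.0416667⌋ = 9 → j.
Extended square: lon ⌊0.03548/0.00833333⌋ = 4; lat ⌊0.03238/0.00416667⌋ = 7.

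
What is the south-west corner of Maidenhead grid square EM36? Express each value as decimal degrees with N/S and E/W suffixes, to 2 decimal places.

Field E=4, M=12: +4·20° lon, +12·10° lat → SW at lon -100°, lat 30°.
Square 3, 6: +3·2° lon, +6·1° lat → SW at lon -94°, lat 36°.
latitude 36.00° N, longitude 94.00° W.

36.00° N, 94.00° W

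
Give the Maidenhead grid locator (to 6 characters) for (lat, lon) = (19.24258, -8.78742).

Shift to the Maidenhead origin (180°W, 90°S): lon 171.2126, lat 109.2426.
Field: lon ⌊171.2126/20⌋ = 8 → I; lat ⌊109.2426/10⌋ = 10 → K.
Square: lon ⌊11.2126/2⌋ = 5; lat ⌊9.2426/1⌋ = 9.
Subsquare: lon ⌊1.2126/0.0833333⌋ = 14 → o; lat ⌊0.2426/0.0416667⌋ = 5 → f.

IK59of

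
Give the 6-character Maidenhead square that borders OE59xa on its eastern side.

Longitude subsquare x = 23; +1 → 24, wraps to 0 = a, carry into square.
Longitude square 5; +1 → 6.
The latitude characters are unchanged.

OE69aa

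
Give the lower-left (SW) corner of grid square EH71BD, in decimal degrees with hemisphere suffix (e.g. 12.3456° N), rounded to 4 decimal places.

18.8750° S, 85.9167° W

Field E=4, H=7: +4·20° lon, +7·10° lat → SW at lon -100°, lat -20°.
Square 7, 1: +7·2° lon, +1·1° lat → SW at lon -86°, lat -19°.
Subsquare b=1, d=3: +1·0.0833333° lon, +3·0.0416667° lat → SW at lon -85.9167°, lat -18.875°.
latitude 18.8750° S, longitude 85.9167° W.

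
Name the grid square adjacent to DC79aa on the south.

Latitude subsquare a = 0; −1 → -1, wraps to 23 = x, carry into square.
Latitude square 9; −1 → 8.
The longitude characters are unchanged.

DC78ax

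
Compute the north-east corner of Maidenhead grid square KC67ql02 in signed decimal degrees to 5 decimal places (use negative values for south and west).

-62.52917, 33.34167

Field K=10, C=2: +10·20° lon, +2·10° lat → SW at lon 20°, lat -70°.
Square 6, 7: +6·2° lon, +7·1° lat → SW at lon 32°, lat -63°.
Subsquare q=16, l=11: +16·0.0833333° lon, +11·0.0416667° lat → SW at lon 33.3333°, lat -62.5417°.
Extended square 0, 2: +0·0.00833333° lon, +2·0.00416667° lat → SW at lon 33.3333°, lat -62.5333°.
Cell spans 0.00833333° lon × 0.00416667° lat. NE corner is SW corner plus one full cell.
latitude -62.52917, longitude 33.34167.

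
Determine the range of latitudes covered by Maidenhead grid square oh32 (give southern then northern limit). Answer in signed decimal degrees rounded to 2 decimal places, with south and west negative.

-18.00, -17.00

Field O=14, H=7: +14·20° lon, +7·10° lat → SW at lon 100°, lat -20°.
Square 3, 2: +3·2° lon, +2·1° lat → SW at lon 106°, lat -18°.
Cell spans 2° lon × 1° lat.
south -18.00, north -17.00.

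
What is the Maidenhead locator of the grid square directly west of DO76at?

DO66xt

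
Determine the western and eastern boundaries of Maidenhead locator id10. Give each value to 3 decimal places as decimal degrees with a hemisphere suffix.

Field I=8, D=3: +8·20° lon, +3·10° lat → SW at lon -20°, lat -60°.
Square 1, 0: +1·2° lon, +0·1° lat → SW at lon -18°, lat -60°.
Cell spans 2° lon × 1° lat.
west 18.000° W, east 16.000° W.

18.000° W, 16.000° W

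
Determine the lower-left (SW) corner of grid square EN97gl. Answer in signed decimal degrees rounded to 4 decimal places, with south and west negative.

Field E=4, N=13: +4·20° lon, +13·10° lat → SW at lon -100°, lat 40°.
Square 9, 7: +9·2° lon, +7·1° lat → SW at lon -82°, lat 47°.
Subsquare g=6, l=11: +6·0.0833333° lon, +11·0.0416667° lat → SW at lon -81.5°, lat 47.4583°.
latitude 47.4583, longitude -81.5000.

47.4583, -81.5000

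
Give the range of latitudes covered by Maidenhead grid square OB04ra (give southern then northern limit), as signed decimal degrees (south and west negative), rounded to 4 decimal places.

-76.0000, -75.9583

Field O=14, B=1: +14·20° lon, +1·10° lat → SW at lon 100°, lat -80°.
Square 0, 4: +0·2° lon, +4·1° lat → SW at lon 100°, lat -76°.
Subsquare r=17, a=0: +17·0.0833333° lon, +0·0.0416667° lat → SW at lon 101.417°, lat -76°.
Cell spans 0.0833333° lon × 0.0416667° lat.
south -76.0000, north -75.9583.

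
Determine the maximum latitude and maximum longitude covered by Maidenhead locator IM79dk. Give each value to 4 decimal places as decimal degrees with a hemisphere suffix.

39.4583° N, 5.6667° W

Field I=8, M=12: +8·20° lon, +12·10° lat → SW at lon -20°, lat 30°.
Square 7, 9: +7·2° lon, +9·1° lat → SW at lon -6°, lat 39°.
Subsquare d=3, k=10: +3·0.0833333° lon, +10·0.0416667° lat → SW at lon -5.75°, lat 39.4167°.
Cell spans 0.0833333° lon × 0.0416667° lat. NE corner is SW corner plus one full cell.
latitude 39.4583° N, longitude 5.6667° W.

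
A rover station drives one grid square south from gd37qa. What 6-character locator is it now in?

GD36qx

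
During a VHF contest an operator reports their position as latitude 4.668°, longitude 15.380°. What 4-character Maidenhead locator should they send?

Shift to the Maidenhead origin (180°W, 90°S): lon 195.38, lat 94.67.
Field: 195.38/20 → 9 → J, 94.67/10 → 9 → J; chars JJ.
Square: 15.38/2 → 7, 4.67/1 → 4; chars 74.

JJ74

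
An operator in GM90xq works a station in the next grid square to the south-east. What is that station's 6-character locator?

HM00ap

Longitude subsquare x = 23; +1 → 24, wraps to 0 = a, carry into square.
Longitude square 9; +1 → 10, wraps to 0, carry into field.
Longitude field G = 6; +1 → 7 = H.
Latitude subsquare q = 16; −1 → 15 = p.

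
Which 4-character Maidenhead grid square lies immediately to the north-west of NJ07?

Longitude square 0; −1 → -1, wraps to 9, carry into field.
Longitude field N = 13; −1 → 12 = M.
Latitude square 7; +1 → 8.

MJ98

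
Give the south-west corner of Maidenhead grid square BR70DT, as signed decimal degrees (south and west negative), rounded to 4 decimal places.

80.7917, -145.7500

Field B=1, R=17: +1·20° lon, +17·10° lat → SW at lon -160°, lat 80°.
Square 7, 0: +7·2° lon, +0·1° lat → SW at lon -146°, lat 80°.
Subsquare d=3, t=19: +3·0.0833333° lon, +19·0.0416667° lat → SW at lon -145.75°, lat 80.7917°.
latitude 80.7917, longitude -145.7500.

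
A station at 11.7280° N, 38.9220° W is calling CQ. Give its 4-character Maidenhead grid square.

HK01

Add 180° to longitude and 90° to latitude: 141.08, 101.73.
Field: lon ⌊141.08/20⌋ = 7 → H; lat ⌊101.73/10⌋ = 10 → K.
Square: lon ⌊1.08/2⌋ = 0; lat ⌊1.73/1⌋ = 1.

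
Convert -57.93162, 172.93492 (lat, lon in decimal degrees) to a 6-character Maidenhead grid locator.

RD62lb

Add 180° to longitude and 90° to latitude: 352.9349, 32.0684.
Field: lon ⌊352.9349/20⌋ = 17 → R; lat ⌊32.0684/10⌋ = 3 → D.
Square: lon ⌊12.9349/2⌋ = 6; lat ⌊2.0684/1⌋ = 2.
Subsquare: lon ⌊0.9349/0.0833333⌋ = 11 → l; lat ⌊0.0684/0.0416667⌋ = 1 → b.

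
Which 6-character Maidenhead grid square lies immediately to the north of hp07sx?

HP08sa

Latitude subsquare x = 23; +1 → 24, wraps to 0 = a, carry into square.
Latitude square 7; +1 → 8.
The longitude characters are unchanged.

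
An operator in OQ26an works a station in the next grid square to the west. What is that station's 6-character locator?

OQ16xn

Longitude subsquare a = 0; −1 → -1, wraps to 23 = x, carry into square.
Longitude square 2; −1 → 1.
The latitude characters are unchanged.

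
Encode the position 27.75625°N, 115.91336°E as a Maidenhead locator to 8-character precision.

OL77ws91

Offset from 180°W / 90°S: lon 295.91336°, lat 117.75625°.
Field (20°×10°, letters A–R): 295.91336/20 → 14 → O, 117.75625/10 → 11 → L; chars OL.
Square (2°×1°, digits 0–9): 15.91336/2 → 7, 7.75625/1 → 7; chars 77.
Subsquare (5′×2.5′, letters a–x): 1.91336/0.0833333 → 22 → w, 0.75625/0.0416667 → 18 → s; chars ws.
Extended square (30″×15″, digits 0–9): 0.08003/0.00833333 → 9, 0.00625/0.00416667 → 1; chars 91.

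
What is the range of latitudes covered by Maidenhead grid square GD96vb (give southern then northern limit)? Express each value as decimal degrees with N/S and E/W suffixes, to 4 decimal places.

Field G=6, D=3: +6·20° lon, +3·10° lat → SW at lon -60°, lat -60°.
Square 9, 6: +9·2° lon, +6·1° lat → SW at lon -42°, lat -54°.
Subsquare v=21, b=1: +21·0.0833333° lon, +1·0.0416667° lat → SW at lon -40.25°, lat -53.9583°.
Cell spans 0.0833333° lon × 0.0416667° lat.
south 53.9583° S, north 53.9167° S.

53.9583° S, 53.9167° S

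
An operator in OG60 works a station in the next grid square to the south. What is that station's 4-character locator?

OF69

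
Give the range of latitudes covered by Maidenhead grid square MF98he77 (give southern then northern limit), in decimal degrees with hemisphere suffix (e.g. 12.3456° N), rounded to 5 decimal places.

31.80417° S, 31.80000° S

Field M=12, F=5: +12·20° lon, +5·10° lat → SW at lon 60°, lat -40°.
Square 9, 8: +9·2° lon, +8·1° lat → SW at lon 78°, lat -32°.
Subsquare h=7, e=4: +7·0.0833333° lon, +4·0.0416667° lat → SW at lon 78.5833°, lat -31.8333°.
Extended square 7, 7: +7·0.00833333° lon, +7·0.00416667° lat → SW at lon 78.6417°, lat -31.8042°.
Cell spans 0.00833333° lon × 0.00416667° lat.
south 31.80417° S, north 31.80000° S.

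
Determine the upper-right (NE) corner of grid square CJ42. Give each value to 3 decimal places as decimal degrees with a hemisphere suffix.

3.000° N, 130.000° W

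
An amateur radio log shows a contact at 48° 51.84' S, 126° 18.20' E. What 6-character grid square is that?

Add 180° to longitude and 90° to latitude: 306.3033, 41.1360.
Field: lon ⌊306.3033/20⌋ = 15 → P; lat ⌊41.1360/10⌋ = 4 → E.
Square: lon ⌊6.3033/2⌋ = 3; lat ⌊1.1360/1⌋ = 1.
Subsquare: lon ⌊0.3033/0.0833333⌋ = 3 → d; lat ⌊0.1360/0.0416667⌋ = 3 → d.

PE31dd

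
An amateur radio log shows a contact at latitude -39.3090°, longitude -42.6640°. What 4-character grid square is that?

GF80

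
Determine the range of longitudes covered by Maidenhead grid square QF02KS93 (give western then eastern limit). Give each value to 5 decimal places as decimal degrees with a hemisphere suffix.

140.90833° E, 140.91667° E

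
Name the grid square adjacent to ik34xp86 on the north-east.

IK34xp97

Longitude extended square 8; +1 → 9.
Latitude extended square 6; +1 → 7.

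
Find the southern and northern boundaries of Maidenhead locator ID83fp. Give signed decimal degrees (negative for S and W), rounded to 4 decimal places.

Field I=8, D=3: +8·20° lon, +3·10° lat → SW at lon -20°, lat -60°.
Square 8, 3: +8·2° lon, +3·1° lat → SW at lon -4°, lat -57°.
Subsquare f=5, p=15: +5·0.0833333° lon, +15·0.0416667° lat → SW at lon -3.58333°, lat -56.375°.
Cell spans 0.0833333° lon × 0.0416667° lat.
south -56.3750, north -56.3333.

-56.3750, -56.3333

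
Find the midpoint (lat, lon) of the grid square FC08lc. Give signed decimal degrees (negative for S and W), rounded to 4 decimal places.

Field F=5, C=2: +5·20° lon, +2·10° lat → SW at lon -80°, lat -70°.
Square 0, 8: +0·2° lon, +8·1° lat → SW at lon -80°, lat -62°.
Subsquare l=11, c=2: +11·0.0833333° lon, +2·0.0416667° lat → SW at lon -79.0833°, lat -61.9167°.
Cell spans 0.0833333° lon × 0.0416667° lat. Centre is SW corner plus half of each.
latitude -61.8958, longitude -79.0417.

-61.8958, -79.0417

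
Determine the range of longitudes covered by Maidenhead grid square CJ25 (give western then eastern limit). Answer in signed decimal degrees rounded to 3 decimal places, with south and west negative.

Field C=2, J=9: +2·20° lon, +9·10° lat → SW at lon -140°, lat 0°.
Square 2, 5: +2·2° lon, +5·1° lat → SW at lon -136°, lat 5°.
Cell spans 2° lon × 1° lat.
west -136.000, east -134.000.

-136.000, -134.000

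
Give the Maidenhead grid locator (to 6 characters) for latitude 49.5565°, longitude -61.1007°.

FN99kn

Add 180° to longitude and 90° to latitude: 118.8993, 139.5565.
Field: 118.8993/20 → 5 → F, 139.5565/10 → 13 → N; chars FN.
Square: 18.8993/2 → 9, 9.5565/1 → 9; chars 99.
Subsquare: 0.8993/0.0833333 → 10 → k, 0.5565/0.0416667 → 13 → n; chars kn.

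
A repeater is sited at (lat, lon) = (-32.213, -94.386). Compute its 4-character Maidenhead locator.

Shift to the Maidenhead origin (180°W, 90°S): lon 85.61, lat 57.79.
Field (20°×10°, letters A–R): lon ⌊85.61/20⌋ = 4 → E; lat ⌊57.79/10⌋ = 5 → F.
Square (2°×1°, digits 0–9): lon ⌊5.61/2⌋ = 2; lat ⌊7.79/1⌋ = 7.

EF27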